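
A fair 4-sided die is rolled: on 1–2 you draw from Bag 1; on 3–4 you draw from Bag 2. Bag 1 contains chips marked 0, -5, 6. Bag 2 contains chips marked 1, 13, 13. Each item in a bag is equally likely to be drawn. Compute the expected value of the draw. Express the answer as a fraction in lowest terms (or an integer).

E[X | Bag 1] = (0 − 5 + 6)/3 = 1/3
E[X | Bag 2] = (1 + 13 + 13)/3 = 9
E[X] = (1/2)·1/3 + (1/2)·9 = 14/3

14/3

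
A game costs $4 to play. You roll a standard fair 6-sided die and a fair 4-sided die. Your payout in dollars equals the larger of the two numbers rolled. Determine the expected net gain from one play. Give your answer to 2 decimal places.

-$0.08

Distribution of the larger of the two numbers rolled: 1 w.p. 1/24, 2 w.p. 1/8, 3 w.p. 5/24, 4 w.p. 7/24, 5 w.p. 1/6, 6 w.p. 1/6
E[payout] = (1/24)·1 + (1/8)·2 + (5/24)·3 + (7/24)·4 + (1/6)·5 + (1/6)·6 = 47/12
Expected profit = 47/12 − 4 = -1/12 ≈ -$0.08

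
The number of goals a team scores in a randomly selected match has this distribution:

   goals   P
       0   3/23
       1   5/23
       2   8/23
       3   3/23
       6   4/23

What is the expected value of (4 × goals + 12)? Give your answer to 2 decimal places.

21.39

E[4x+12] = (3/23)·12 + (5/23)·16 + (8/23)·20 + (3/23)·24 + (4/23)·36
     = 492/23 ≈ 21.39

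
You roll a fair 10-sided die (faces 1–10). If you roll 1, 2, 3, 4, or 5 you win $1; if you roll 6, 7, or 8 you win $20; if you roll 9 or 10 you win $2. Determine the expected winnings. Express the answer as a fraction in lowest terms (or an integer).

69/10 dollars

E[payout] = (1/2)·1 + (1/5)·2 + (3/10)·20 = 69/10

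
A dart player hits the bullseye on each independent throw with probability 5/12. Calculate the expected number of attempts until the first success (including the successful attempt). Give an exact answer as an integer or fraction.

12/5

For a geometric distribution, E[trials] = 1/p = 1/(5/12) = 12/5.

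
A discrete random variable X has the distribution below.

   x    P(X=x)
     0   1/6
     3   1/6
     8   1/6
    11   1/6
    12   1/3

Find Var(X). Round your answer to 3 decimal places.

E[X] = (1/6)·0 + (1/6)·3 + (1/6)·8 + (1/6)·11 + (1/3)·12 = 23/3
E[X²] = (1/6)·0 + (1/6)·9 + (1/6)·64 + (1/6)·121 + (1/3)·144 = 241/3
Var(X) = 241/3 − (23/3)² = 194/9 ≈ 21.556

21.556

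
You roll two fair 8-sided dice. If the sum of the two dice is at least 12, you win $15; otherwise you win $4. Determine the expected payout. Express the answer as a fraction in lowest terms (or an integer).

421/64 dollars

E[payout] = (49/64)·4 + (15/64)·15 = 421/64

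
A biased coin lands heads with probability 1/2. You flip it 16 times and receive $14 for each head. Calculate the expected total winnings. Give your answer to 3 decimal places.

E[#heads] = 16·1/2 = 8 (linearity over flips).
E[winnings] = 14·8 = 112.
≈ 112.000

$112.000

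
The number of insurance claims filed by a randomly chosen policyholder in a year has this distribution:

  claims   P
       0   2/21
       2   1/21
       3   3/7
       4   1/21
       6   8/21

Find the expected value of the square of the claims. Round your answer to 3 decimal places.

E[X²] = (2/21)·0 + (1/21)·4 + (3/7)·9 + (1/21)·16 + (8/21)·36
     = 389/21 ≈ 18.524

18.524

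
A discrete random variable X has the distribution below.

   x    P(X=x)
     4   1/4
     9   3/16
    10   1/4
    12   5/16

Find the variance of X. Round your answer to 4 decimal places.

E[X] = (1/4)·4 + (3/16)·9 + (1/4)·10 + (5/16)·12 = 143/16
E[X²] = (1/4)·16 + (3/16)·81 + (1/4)·100 + (5/16)·144 = 1427/16
Var(X) = 1427/16 − (143/16)² = 2383/256 ≈ 9.3086

9.3086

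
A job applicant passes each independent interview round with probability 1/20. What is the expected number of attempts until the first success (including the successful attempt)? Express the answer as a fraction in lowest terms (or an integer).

For a geometric distribution, E[trials] = 1/p = 1/(1/20) = 20.

20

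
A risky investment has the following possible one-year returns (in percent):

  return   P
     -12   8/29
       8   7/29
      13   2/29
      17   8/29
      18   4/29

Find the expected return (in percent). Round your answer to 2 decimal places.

E[X] = (8/29)·(-12) + (7/29)·8 + (2/29)·13 + (8/29)·17 + (4/29)·18
     = 194/29 ≈ 6.69

6.69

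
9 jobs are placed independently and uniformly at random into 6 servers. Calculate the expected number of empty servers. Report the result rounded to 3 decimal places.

1.163

Let Xⱼ=1 if server j is empty. P(Xⱼ=1) = ((6-1)/6)^9 = 1953125/10077696.
By linearity, E[#empty] = 6·1953125/10077696 = 1953125/1679616.
≈ 1.163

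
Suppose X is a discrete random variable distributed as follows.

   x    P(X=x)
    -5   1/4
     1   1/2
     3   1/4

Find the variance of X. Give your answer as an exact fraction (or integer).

E[X] = (1/4)·(-5) + (1/2)·1 + (1/4)·3 = 0
E[X²] = (1/4)·25 + (1/2)·1 + (1/4)·9 = 9
Var(X) = 9 − (0)² = 9

9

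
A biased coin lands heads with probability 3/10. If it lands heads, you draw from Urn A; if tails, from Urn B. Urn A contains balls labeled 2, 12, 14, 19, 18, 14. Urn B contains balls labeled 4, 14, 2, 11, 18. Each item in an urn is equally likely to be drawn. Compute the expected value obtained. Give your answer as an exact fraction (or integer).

1081/100

E[X | Urn A] = (2 + 12 + 14 + 19 + 18 + 14)/6 = 79/6
E[X | Urn B] = (4 + 14 + 2 + 11 + 18)/5 = 49/5
E[X] = (3/10)·79/6 + (7/10)·49/5 = 1081/100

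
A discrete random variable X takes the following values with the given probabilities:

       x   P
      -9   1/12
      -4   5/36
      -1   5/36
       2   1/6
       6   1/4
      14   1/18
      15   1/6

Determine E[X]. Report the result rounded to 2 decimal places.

E[X] = (1/12)·(-9) + (5/36)·(-4) + (5/36)·(-1) + (1/6)·2 + (1/4)·6 + (1/18)·14 + (1/6)·15
     = 11/3 ≈ 3.67

3.67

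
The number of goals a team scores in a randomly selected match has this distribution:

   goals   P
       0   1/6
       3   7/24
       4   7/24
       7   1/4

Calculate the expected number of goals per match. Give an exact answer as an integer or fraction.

91/24

E[X] = (1/6)·0 + (7/24)·3 + (7/24)·4 + (1/4)·7
     = 91/24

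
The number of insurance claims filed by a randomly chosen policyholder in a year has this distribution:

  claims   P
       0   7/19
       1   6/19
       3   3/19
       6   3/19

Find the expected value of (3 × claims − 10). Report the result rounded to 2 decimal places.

-4.79

E[3x-10] = (7/19)·(-10) + (6/19)·(-7) + (3/19)·(-1) + (3/19)·8
     = -91/19 ≈ -4.79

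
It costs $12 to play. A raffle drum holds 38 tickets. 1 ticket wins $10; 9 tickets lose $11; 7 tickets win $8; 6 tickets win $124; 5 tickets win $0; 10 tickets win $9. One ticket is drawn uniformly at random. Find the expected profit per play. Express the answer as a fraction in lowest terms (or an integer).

345/38 dollars

E[payout] = (1/38)·10 + (9/38)·(-11) + (7/38)·8 + (6/38)·124 + (5/38)·0 + (10/38)·9 = 801/38
Expected profit = 801/38 − 12 = 345/38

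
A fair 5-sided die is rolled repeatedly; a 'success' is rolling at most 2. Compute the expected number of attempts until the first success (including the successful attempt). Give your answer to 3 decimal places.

For a geometric distribution, E[trials] = 1/p = 1/(2/5) = 5/2.
≈ 2.500

2.500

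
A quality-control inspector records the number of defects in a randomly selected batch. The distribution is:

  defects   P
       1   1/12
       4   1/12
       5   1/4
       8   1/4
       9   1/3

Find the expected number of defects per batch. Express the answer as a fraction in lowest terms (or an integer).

E[X] = (1/12)·1 + (1/12)·4 + (1/4)·5 + (1/4)·8 + (1/3)·9
     = 20/3

20/3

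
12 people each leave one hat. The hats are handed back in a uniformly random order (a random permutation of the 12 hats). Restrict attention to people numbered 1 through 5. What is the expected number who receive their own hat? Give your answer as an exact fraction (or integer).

5/12

Let Xᵢ = 1 if person i gets their own hat. For each i, P(Xᵢ=1) = 1/12.
By linearity of expectation, E[X₁+…+X_5] = 5·(1/12) = 5/12.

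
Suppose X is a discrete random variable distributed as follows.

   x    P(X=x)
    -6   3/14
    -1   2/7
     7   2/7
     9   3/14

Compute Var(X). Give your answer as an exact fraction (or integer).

E[X] = (3/14)·(-6) + (2/7)·(-1) + (2/7)·7 + (3/14)·9 = 33/14
E[X²] = (3/14)·36 + (2/7)·1 + (2/7)·49 + (3/14)·81 = 551/14
Var(X) = 551/14 − (33/14)² = 6625/196

6625/196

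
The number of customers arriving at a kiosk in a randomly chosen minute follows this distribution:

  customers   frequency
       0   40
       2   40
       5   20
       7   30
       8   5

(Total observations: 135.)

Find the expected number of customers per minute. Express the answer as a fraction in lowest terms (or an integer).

86/27

Total = 135, so P(customers=0) = 40/135, etc.
E[X] = (8/27)·0 + (8/27)·2 + (4/27)·5 + (2/9)·7 + (1/27)·8
     = 86/27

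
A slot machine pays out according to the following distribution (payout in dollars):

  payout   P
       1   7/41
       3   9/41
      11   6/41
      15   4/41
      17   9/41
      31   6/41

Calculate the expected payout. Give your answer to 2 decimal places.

$12.17

E[X] = (7/41)·1 + (9/41)·3 + (6/41)·11 + (4/41)·15 + (9/41)·17 + (6/41)·31
     = 499/41 ≈ 12.17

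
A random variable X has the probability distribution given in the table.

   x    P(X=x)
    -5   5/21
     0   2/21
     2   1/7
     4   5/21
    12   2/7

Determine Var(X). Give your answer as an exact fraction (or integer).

17372/441

E[X] = (5/21)·(-5) + (2/21)·0 + (1/7)·2 + (5/21)·4 + (2/7)·12 = 73/21
E[X²] = (5/21)·25 + (2/21)·0 + (1/7)·4 + (5/21)·16 + (2/7)·144 = 1081/21
Var(X) = 1081/21 − (73/21)² = 17372/441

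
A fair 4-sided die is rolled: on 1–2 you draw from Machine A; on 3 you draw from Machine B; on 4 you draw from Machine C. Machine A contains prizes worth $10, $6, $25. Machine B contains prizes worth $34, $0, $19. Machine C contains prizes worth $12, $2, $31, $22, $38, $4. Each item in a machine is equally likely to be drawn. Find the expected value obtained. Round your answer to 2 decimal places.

E[X | Machine A] = (10 + 6 + 25)/3 = 41/3
E[X | Machine B] = (34 + 0 + 19)/3 = 53/3
E[X | Machine C] = (12 + 2 + 31 + 22 + 38 + 4)/6 = 109/6
E[X] = (1/2)·41/3 + (1/4)·53/3 + (1/4)·109/6 = 379/24 ≈ 15.79

$15.79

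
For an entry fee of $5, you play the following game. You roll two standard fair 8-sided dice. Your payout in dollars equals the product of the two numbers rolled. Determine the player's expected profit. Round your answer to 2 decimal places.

$15.25

Distribution of the product of the two numbers rolled: 1 w.p. 1/64, 2 w.p. 1/32, 3 w.p. 1/32, 4 w.p. 3/64, 5 w.p. 1/32, 6 w.p. 1/16, …
E[payout] = (1/64)·1 + (1/32)·2 + (1/32)·3 + (3/64)·4 + (1/32)·5 + (1/16)·6 + (1/32)·7 + (1/16)·8 + (1/64)·9 + (1/32)·10 + (1/16)·12 + (1/32)·14 + (1/32)·15 + (3/64)·16 + (1/32)·18 + (1/32)·20 + (1/32)·21 + (1/16)·24 + (1/64)·25 + (1/32)·28 + (1/32)·30 + (1/32)·32 + (1/32)·35 + (1/64)·36 + (1/32)·40 + (1/32)·42 + (1/32)·48 + (1/64)·49 + (1/32)·56 + (1/64)·64 = 81/4
Expected profit = 81/4 − 5 = 61/4 ≈ $15.25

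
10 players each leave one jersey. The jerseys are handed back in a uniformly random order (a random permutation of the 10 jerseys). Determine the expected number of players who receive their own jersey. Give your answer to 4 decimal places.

Let Xᵢ = 1 if person i gets their own jersey. For each i, P(Xᵢ=1) = 1/10.
By linearity of expectation, E[X₁+…+X_10] = 10·(1/10) = 1.
≈ 1.0000

1.0000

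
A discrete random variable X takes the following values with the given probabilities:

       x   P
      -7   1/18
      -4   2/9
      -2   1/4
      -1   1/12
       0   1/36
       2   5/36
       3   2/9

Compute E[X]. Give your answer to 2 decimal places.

-0.92

E[X] = (1/18)·(-7) + (2/9)·(-4) + (1/4)·(-2) + (1/12)·(-1) + (1/36)·0 + (5/36)·2 + (2/9)·3
     = -11/12 ≈ -0.92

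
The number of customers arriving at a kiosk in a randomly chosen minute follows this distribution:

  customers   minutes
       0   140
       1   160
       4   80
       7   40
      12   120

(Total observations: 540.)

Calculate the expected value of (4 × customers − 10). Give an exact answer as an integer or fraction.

170/27

Total = 540, so P(customers=0) = 140/540, etc.
E[4x-10] = (7/27)·(-10) + (8/27)·(-6) + (4/27)·6 + (2/27)·18 + (2/9)·38
     = 170/27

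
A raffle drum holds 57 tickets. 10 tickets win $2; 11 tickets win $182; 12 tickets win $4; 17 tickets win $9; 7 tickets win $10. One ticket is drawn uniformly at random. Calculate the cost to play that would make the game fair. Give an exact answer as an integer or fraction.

2293/57 dollars

E[payout] = (10/57)·2 + (11/57)·182 + (12/57)·4 + (17/57)·9 + (7/57)·10 = 2293/57
Fair fee = E[payout] = 2293/57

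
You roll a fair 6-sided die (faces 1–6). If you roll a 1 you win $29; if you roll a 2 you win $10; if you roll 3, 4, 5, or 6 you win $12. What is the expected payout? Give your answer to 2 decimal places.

E[payout] = (1/6)·10 + (2/3)·12 + (1/6)·29 = 29/2
≈ $14.50

$14.50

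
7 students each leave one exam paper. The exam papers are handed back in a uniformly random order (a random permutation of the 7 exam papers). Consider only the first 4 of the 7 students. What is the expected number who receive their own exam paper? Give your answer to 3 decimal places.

Let Xᵢ = 1 if person i gets their own exam paper. For each i, P(Xᵢ=1) = 1/7.
By linearity of expectation, E[X₁+…+X_4] = 4·(1/7) = 4/7.
≈ 0.571

0.571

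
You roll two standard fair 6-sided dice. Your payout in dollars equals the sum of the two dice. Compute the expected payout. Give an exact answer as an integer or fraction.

$7

Distribution of the sum of the two dice: 2 w.p. 1/36, 3 w.p. 1/18, 4 w.p. 1/12, 5 w.p. 1/9, 6 w.p. 5/36, 7 w.p. 1/6, …
E[payout] = (1/36)·2 + (1/18)·3 + (1/12)·4 + (1/9)·5 + (5/36)·6 + (1/6)·7 + (5/36)·8 + (1/9)·9 + (1/12)·10 + (1/18)·11 + (1/36)·12 = 7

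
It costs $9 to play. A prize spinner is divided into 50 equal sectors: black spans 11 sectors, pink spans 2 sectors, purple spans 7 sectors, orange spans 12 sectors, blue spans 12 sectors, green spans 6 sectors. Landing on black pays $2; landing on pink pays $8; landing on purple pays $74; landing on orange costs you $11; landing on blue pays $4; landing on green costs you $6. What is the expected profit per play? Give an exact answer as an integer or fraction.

-7/25 dollars

E[payout] = (11/50)·2 + (2/50)·8 + (7/50)·74 + (12/50)·(-11) + (12/50)·4 + (6/50)·(-6) = 218/25
Expected profit = 218/25 − 9 = -7/25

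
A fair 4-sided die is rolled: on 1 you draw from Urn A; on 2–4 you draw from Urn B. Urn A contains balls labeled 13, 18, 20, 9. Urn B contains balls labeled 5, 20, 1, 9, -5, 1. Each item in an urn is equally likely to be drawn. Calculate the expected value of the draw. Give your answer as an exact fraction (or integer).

E[X | Urn A] = (13 + 18 + 20 + 9)/4 = 15
E[X | Urn B] = (5 + 20 + 1 + 9 − 5 + 1)/6 = 31/6
E[X] = (1/4)·15 + (3/4)·31/6 = 61/8

61/8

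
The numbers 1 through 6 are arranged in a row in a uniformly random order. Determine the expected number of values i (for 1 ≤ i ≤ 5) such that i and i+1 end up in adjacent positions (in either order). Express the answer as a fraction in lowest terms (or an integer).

For each i ∈ {1,…,5}, let Xᵢ = 1 if i and i+1 are adjacent. P(Xᵢ=1) = 2·(6−1)!/6! = 2/6.
By linearity, E[ΣXᵢ] = (5)·(2/6) = 5/3.

5/3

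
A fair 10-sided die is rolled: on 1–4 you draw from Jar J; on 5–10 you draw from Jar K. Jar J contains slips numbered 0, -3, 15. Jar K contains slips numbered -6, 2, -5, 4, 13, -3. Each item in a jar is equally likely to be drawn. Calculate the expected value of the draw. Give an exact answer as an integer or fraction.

E[X | Jar J] = (0 − 3 + 15)/3 = 4
E[X | Jar K] = (-6 + 2 − 5 + 4 + 13 − 3)/6 = 5/6
E[X] = (2/5)·4 + (3/5)·5/6 = 21/10

21/10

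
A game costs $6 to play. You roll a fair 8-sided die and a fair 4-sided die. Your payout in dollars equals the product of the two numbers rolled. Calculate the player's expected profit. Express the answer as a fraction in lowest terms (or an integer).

Distribution of the product of the two numbers rolled: 1 w.p. 1/32, 2 w.p. 1/16, 3 w.p. 1/16, 4 w.p. 3/32, 5 w.p. 1/32, 6 w.p. 3/32, …
E[payout] = (1/32)·1 + (1/16)·2 + (1/16)·3 + (3/32)·4 + (1/32)·5 + (3/32)·6 + (1/32)·7 + (3/32)·8 + (1/32)·9 + (1/32)·10 + (3/32)·12 + (1/32)·14 + (1/32)·15 + (1/16)·16 + (1/32)·18 + (1/32)·20 + (1/32)·21 + (1/16)·24 + (1/32)·28 + (1/32)·32 = 45/4
Expected profit = 45/4 − 6 = 21/4

21/4 dollars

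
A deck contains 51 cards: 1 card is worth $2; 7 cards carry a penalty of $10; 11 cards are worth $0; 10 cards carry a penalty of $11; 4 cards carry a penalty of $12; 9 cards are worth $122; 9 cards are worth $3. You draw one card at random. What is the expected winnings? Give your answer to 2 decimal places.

E[payout] = (1/51)·2 + (7/51)·(-10) + (11/51)·0 + (10/51)·(-11) + (4/51)·(-12) + (9/51)·122 + (9/51)·3 = 899/51
≈ $17.63

$17.63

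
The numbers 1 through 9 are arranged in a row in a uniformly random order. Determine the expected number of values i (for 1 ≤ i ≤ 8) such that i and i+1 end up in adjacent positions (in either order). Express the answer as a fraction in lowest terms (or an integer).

For each i ∈ {1,…,8}, let Xᵢ = 1 if i and i+1 are adjacent. P(Xᵢ=1) = 2·(9−1)!/9! = 2/9.
By linearity, E[ΣXᵢ] = (8)·(2/9) = 16/9.

16/9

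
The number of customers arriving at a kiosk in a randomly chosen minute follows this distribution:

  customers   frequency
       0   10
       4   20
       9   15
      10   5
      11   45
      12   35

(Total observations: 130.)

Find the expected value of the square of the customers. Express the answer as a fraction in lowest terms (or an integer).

1252/13

Total = 130, so P(customers=0) = 10/130, etc.
E[X²] = (1/13)·0 + (2/13)·16 + (3/26)·81 + (1/26)·100 + (9/26)·121 + (7/26)·144
     = 1252/13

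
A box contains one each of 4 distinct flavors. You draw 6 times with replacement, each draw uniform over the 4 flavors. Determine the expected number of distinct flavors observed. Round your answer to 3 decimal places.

Let Xⱼ=1 if type j appears at least once. P(Xⱼ=1) = 1 − ((4−1)/4)^6 = 3367/4096.
E[#distinct] = 4·3367/4096 = 3367/1024.
≈ 3.288

3.288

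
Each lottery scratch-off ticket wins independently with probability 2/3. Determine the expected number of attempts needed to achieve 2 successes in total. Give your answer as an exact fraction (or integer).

3

By linearity (sum of 2 independent geometric waits), E[trials] = 2/p = 2/(2/3) = 3.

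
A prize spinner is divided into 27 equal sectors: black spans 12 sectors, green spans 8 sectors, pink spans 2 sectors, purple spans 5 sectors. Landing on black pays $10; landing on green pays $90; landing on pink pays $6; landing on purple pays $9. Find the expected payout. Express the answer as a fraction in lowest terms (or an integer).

299/9 dollars

E[payout] = (12/27)·10 + (8/27)·90 + (2/27)·6 + (5/27)·9 = 299/9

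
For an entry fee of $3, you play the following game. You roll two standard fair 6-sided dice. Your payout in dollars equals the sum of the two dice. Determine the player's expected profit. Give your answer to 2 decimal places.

$4.00

Distribution of the sum of the two dice: 2 w.p. 1/36, 3 w.p. 1/18, 4 w.p. 1/12, 5 w.p. 1/9, 6 w.p. 5/36, 7 w.p. 1/6, …
E[payout] = (1/36)·2 + (1/18)·3 + (1/12)·4 + (1/9)·5 + (5/36)·6 + (1/6)·7 + (5/36)·8 + (1/9)·9 + (1/12)·10 + (1/18)·11 + (1/36)·12 = 7
Expected profit = 7 − 3 = 4 ≈ $4.00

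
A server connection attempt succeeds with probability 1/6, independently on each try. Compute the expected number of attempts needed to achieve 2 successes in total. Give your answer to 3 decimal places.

By linearity (sum of 2 independent geometric waits), E[trials] = 2/p = 2/(1/6) = 12.
≈ 12.000

12.000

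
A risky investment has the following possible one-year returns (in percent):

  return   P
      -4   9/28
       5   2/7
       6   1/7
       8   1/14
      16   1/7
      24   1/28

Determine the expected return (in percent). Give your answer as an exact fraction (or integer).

33/7

E[X] = (9/28)·(-4) + (2/7)·5 + (1/7)·6 + (1/14)·8 + (1/7)·16 + (1/28)·24
     = 33/7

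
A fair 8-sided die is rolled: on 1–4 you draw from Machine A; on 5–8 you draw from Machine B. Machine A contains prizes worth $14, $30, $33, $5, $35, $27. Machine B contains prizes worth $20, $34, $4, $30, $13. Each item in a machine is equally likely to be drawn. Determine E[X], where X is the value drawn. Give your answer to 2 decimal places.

$22.10

E[X | Machine A] = (14 + 30 + 33 + 5 + 35 + 27)/6 = 24
E[X | Machine B] = (20 + 34 + 4 + 30 + 13)/5 = 101/5
E[X] = (1/2)·24 + (1/2)·101/5 = 221/10 ≈ 22.10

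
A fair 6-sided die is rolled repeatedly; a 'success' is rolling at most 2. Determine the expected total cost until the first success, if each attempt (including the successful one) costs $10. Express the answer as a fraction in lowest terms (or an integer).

$30

E[#attempts] = 1/p = 3; E[cost] = 10·3 = 30.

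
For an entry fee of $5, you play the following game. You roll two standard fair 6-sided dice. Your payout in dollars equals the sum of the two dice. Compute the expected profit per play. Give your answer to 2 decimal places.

$2.00

Distribution of the sum of the two dice: 2 w.p. 1/36, 3 w.p. 1/18, 4 w.p. 1/12, 5 w.p. 1/9, 6 w.p. 5/36, 7 w.p. 1/6, …
E[payout] = (1/36)·2 + (1/18)·3 + (1/12)·4 + (1/9)·5 + (5/36)·6 + (1/6)·7 + (5/36)·8 + (1/9)·9 + (1/12)·10 + (1/18)·11 + (1/36)·12 = 7
Expected profit = 7 − 5 = 2 ≈ $2.00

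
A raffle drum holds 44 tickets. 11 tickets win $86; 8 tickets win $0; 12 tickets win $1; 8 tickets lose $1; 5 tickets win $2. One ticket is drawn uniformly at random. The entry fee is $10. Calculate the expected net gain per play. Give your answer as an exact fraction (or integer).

130/11 dollars

E[payout] = (11/44)·86 + (8/44)·0 + (12/44)·1 + (8/44)·(-1) + (5/44)·2 = 240/11
Expected profit = 240/11 − 10 = 130/11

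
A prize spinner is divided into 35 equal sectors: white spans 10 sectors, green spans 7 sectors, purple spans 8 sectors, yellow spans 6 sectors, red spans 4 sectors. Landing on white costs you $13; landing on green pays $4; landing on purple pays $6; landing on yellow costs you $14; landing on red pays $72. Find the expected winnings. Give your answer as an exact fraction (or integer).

30/7 dollars

E[payout] = (10/35)·(-13) + (7/35)·4 + (8/35)·6 + (6/35)·(-14) + (4/35)·72 = 30/7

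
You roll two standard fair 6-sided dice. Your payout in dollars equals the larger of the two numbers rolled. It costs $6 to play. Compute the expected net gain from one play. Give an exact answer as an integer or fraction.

-55/36 dollars

Distribution of the larger of the two numbers rolled: 1 w.p. 1/36, 2 w.p. 1/12, 3 w.p. 5/36, 4 w.p. 7/36, 5 w.p. 1/4, 6 w.p. 11/36
E[payout] = (1/36)·1 + (1/12)·2 + (5/36)·3 + (7/36)·4 + (1/4)·5 + (11/36)·6 = 161/36
Expected profit = 161/36 − 6 = -55/36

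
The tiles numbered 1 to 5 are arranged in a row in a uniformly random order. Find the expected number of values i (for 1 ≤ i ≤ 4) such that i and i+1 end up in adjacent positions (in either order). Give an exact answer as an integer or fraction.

8/5

For each i ∈ {1,…,4}, let Xᵢ = 1 if i and i+1 are adjacent. P(Xᵢ=1) = 2·(5−1)!/5! = 2/5.
By linearity, E[ΣXᵢ] = (4)·(2/5) = 8/5.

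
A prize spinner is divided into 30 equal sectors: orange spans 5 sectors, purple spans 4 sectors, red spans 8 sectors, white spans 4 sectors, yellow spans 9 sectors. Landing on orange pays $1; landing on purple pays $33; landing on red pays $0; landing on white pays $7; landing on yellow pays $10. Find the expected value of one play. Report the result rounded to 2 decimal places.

E[payout] = (5/30)·1 + (4/30)·33 + (8/30)·0 + (4/30)·7 + (9/30)·10 = 17/2
≈ $8.50

$8.50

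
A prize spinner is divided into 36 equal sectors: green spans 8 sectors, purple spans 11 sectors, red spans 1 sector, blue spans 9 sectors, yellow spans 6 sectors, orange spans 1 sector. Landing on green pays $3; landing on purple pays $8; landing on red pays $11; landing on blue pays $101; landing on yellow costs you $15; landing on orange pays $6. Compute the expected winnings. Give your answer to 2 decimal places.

$26.33

E[payout] = (8/36)·3 + (11/36)·8 + (1/36)·11 + (9/36)·101 + (6/36)·(-15) + (1/36)·6 = 79/3
≈ $26.33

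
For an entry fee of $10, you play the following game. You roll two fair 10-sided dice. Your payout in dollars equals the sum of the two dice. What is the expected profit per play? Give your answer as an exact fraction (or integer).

$1

Distribution of the sum of the two dice: 2 w.p. 1/100, 3 w.p. 1/50, 4 w.p. 3/100, 5 w.p. 1/25, 6 w.p. 1/20, 7 w.p. 3/50, …
E[payout] = (1/100)·2 + (1/50)·3 + (3/100)·4 + (1/25)·5 + (1/20)·6 + (3/50)·7 + (7/100)·8 + (2/25)·9 + (9/100)·10 + (1/10)·11 + (9/100)·12 + (2/25)·13 + (7/100)·14 + (3/50)·15 + (1/20)·16 + (1/25)·17 + (3/100)·18 + (1/50)·19 + (1/100)·20 = 11
Expected profit = 11 − 10 = 1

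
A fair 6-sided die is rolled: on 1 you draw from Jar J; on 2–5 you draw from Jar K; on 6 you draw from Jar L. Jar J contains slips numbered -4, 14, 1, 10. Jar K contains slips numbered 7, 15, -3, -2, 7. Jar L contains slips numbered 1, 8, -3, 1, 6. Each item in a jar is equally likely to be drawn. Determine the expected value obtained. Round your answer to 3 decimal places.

E[X | Jar J] = (-4 + 14 + 1 + 10)/4 = 21/4
E[X | Jar K] = (7 + 15 − 3 − 2 + 7)/5 = 24/5
E[X | Jar L] = (1 + 8 − 3 + 1 + 6)/5 = 13/5
E[X] = (1/6)·21/4 + (2/3)·24/5 + (1/6)·13/5 = 541/120 ≈ 4.508

4.508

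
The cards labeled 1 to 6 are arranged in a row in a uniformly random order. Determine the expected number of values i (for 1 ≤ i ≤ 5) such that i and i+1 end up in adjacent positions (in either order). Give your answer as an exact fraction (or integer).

For each i ∈ {1,…,5}, let Xᵢ = 1 if i and i+1 are adjacent. P(Xᵢ=1) = 2·(6−1)!/6! = 2/6.
By linearity, E[ΣXᵢ] = (5)·(2/6) = 5/3.

5/3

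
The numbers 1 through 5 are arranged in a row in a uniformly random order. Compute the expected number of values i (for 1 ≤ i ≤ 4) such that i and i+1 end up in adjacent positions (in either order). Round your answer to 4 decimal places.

For each i ∈ {1,…,4}, let Xᵢ = 1 if i and i+1 are adjacent. P(Xᵢ=1) = 2·(5−1)!/5! = 2/5.
By linearity, E[ΣXᵢ] = (4)·(2/5) = 8/5.
≈ 1.6000

1.6000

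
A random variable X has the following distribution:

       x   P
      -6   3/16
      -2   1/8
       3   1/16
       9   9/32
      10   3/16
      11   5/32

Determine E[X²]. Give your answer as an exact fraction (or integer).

273/4

E[X²] = (3/16)·36 + (1/8)·4 + (1/16)·9 + (9/32)·81 + (3/16)·100 + (5/32)·121
     = 273/4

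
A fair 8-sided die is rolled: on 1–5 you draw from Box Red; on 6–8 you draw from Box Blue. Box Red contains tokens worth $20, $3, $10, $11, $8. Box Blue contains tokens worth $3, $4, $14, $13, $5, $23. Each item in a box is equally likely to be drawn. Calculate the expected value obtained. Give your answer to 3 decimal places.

$10.375

E[X | Box Red] = (20 + 3 + 10 + 11 + 8)/5 = 52/5
E[X | Box Blue] = (3 + 4 + 14 + 13 + 5 + 23)/6 = 31/3
E[X] = (5/8)·52/5 + (3/8)·31/3 = 83/8 ≈ 10.375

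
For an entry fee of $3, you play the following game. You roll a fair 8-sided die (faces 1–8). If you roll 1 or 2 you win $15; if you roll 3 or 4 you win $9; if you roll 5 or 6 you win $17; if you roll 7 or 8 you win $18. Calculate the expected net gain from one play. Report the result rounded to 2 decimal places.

$11.75

E[payout] = (1/4)·9 + (1/4)·15 + (1/4)·17 + (1/4)·18 = 59/4
Expected profit = 59/4 − 3 = 47/4 ≈ $11.75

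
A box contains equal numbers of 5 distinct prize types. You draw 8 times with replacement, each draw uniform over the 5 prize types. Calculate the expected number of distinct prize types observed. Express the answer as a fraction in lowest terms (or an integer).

325089/78125

Let Xⱼ=1 if type j appears at least once. P(Xⱼ=1) = 1 − ((5−1)/5)^8 = 325089/390625.
E[#distinct] = 5·325089/390625 = 325089/78125.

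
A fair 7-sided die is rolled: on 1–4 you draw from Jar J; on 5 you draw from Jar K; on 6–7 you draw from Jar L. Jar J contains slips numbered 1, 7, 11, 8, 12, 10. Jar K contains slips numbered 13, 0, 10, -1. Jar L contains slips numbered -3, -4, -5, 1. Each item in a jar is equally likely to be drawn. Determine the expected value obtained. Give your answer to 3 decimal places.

4.667

E[X | Jar J] = (1 + 7 + 11 + 8 + 12 + 10)/6 = 49/6
E[X | Jar K] = (13 + 0 + 10 − 1)/4 = 11/2
E[X | Jar L] = (-3 − 4 − 5 + 1)/4 = -11/4
E[X] = (4/7)·49/6 + (1/7)·11/2 + (2/7)·(-11/4) = 14/3 ≈ 4.667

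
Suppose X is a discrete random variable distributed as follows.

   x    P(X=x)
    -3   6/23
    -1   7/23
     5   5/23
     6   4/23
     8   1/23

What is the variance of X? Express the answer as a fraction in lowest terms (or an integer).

8038/529

E[X] = (6/23)·(-3) + (7/23)·(-1) + (5/23)·5 + (4/23)·6 + (1/23)·8 = 32/23
E[X²] = (6/23)·9 + (7/23)·1 + (5/23)·25 + (4/23)·36 + (1/23)·64 = 394/23
Var(X) = 394/23 − (32/23)² = 8038/529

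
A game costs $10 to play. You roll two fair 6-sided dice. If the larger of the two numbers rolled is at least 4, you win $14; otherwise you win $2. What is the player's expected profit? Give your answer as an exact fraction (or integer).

E[payout] = (1/4)·2 + (3/4)·14 = 11
Expected profit = 11 − 10 = 1

$1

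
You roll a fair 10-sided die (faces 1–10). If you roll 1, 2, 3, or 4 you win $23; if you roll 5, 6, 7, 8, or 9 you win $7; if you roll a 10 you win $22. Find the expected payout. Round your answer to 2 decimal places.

E[payout] = (1/2)·7 + (1/10)·22 + (2/5)·23 = 149/10
≈ $14.90

$14.90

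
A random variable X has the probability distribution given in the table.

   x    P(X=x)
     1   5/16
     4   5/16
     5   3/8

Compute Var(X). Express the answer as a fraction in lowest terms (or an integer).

735/256

E[X] = (5/16)·1 + (5/16)·4 + (3/8)·5 = 55/16
E[X²] = (5/16)·1 + (5/16)·16 + (3/8)·25 = 235/16
Var(X) = 235/16 − (55/16)² = 735/256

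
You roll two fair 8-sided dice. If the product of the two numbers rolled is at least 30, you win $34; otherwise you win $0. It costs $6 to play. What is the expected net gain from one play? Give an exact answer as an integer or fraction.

E[payout] = (47/64)·0 + (17/64)·34 = 289/32
Expected profit = 289/32 − 6 = 97/32

97/32 dollars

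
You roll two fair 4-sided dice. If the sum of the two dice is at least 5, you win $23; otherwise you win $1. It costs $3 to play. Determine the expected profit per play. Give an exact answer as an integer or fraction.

E[payout] = (3/8)·1 + (5/8)·23 = 59/4
Expected profit = 59/4 − 3 = 47/4

47/4 dollars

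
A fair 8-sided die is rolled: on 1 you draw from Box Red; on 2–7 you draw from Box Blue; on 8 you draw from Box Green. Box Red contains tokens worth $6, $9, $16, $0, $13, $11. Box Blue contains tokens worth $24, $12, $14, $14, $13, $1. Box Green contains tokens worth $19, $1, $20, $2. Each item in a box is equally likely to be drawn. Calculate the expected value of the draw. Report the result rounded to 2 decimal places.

E[X | Box Red] = (6 + 9 + 16 + 0 + 13 + 11)/6 = 55/6
E[X | Box Blue] = (24 + 12 + 14 + 14 + 13 + 1)/6 = 13
E[X | Box Green] = (19 + 1 + 20 + 2)/4 = 21/2
E[X] = (1/8)·55/6 + (3/4)·13 + (1/8)·21/2 = 293/24 ≈ 12.21

$12.21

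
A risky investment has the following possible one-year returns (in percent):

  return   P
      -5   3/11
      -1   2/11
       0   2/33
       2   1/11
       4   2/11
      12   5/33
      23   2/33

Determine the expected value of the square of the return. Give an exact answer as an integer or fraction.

2117/33

E[X²] = (3/11)·25 + (2/11)·1 + (2/33)·0 + (1/11)·4 + (2/11)·16 + (5/33)·144 + (2/33)·529
     = 2117/33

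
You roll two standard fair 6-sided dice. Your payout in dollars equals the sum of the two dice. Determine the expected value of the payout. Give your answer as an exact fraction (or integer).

$7

Distribution of the sum of the two dice: 2 w.p. 1/36, 3 w.p. 1/18, 4 w.p. 1/12, 5 w.p. 1/9, 6 w.p. 5/36, 7 w.p. 1/6, …
E[payout] = (1/36)·2 + (1/18)·3 + (1/12)·4 + (1/9)·5 + (5/36)·6 + (1/6)·7 + (5/36)·8 + (1/9)·9 + (1/12)·10 + (1/18)·11 + (1/36)·12 = 7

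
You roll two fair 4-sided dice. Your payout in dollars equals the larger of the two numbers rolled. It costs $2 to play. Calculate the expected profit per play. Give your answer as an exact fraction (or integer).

9/8 dollars

Distribution of the larger of the two numbers rolled: 1 w.p. 1/16, 2 w.p. 3/16, 3 w.p. 5/16, 4 w.p. 7/16
E[payout] = (1/16)·1 + (3/16)·2 + (5/16)·3 + (7/16)·4 = 25/8
Expected profit = 25/8 − 2 = 9/8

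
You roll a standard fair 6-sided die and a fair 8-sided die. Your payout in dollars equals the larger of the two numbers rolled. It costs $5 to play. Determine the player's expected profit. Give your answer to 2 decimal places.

$0.23

Distribution of the larger of the two numbers rolled: 1 w.p. 1/48, 2 w.p. 1/16, 3 w.p. 5/48, 4 w.p. 7/48, 5 w.p. 3/16, 6 w.p. 11/48, …
E[payout] = (1/48)·1 + (1/16)·2 + (5/48)·3 + (7/48)·4 + (3/16)·5 + (11/48)·6 + (1/8)·7 + (1/8)·8 = 251/48
Expected profit = 251/48 − 5 = 11/48 ≈ $0.23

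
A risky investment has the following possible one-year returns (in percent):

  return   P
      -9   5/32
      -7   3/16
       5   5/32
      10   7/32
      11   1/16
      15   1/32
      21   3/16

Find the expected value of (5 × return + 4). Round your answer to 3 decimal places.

30.719

E[5x+4] = (5/32)·(-41) + (3/16)·(-31) + (5/32)·29 + (7/32)·54 + (1/16)·59 + (1/32)·79 + (3/16)·109
     = 983/32 ≈ 30.719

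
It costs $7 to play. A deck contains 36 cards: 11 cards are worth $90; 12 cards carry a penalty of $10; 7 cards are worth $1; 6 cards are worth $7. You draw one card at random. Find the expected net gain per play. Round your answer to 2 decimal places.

$18.53

E[payout] = (11/36)·90 + (12/36)·(-10) + (7/36)·1 + (6/36)·7 = 919/36
Expected profit = 919/36 − 7 = 667/36 ≈ $18.53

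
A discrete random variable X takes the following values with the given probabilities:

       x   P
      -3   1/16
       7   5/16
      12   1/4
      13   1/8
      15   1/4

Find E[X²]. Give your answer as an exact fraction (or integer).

E[X²] = (1/16)·9 + (5/16)·49 + (1/4)·144 + (1/8)·169 + (1/4)·225
     = 517/4

517/4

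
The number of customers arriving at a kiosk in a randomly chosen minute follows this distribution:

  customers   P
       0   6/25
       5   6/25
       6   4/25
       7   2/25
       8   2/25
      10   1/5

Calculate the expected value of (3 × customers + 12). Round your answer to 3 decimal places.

E[3x+12] = (6/25)·12 + (6/25)·27 + (4/25)·30 + (2/25)·33 + (2/25)·36 + (1/5)·42
     = 702/25 ≈ 28.080

28.080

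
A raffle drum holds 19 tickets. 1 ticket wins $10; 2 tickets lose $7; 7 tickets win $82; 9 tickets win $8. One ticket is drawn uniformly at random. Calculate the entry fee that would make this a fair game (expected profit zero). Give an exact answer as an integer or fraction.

642/19 dollars

E[payout] = (1/19)·10 + (2/19)·(-7) + (7/19)·82 + (9/19)·8 = 642/19
Fair fee = E[payout] = 642/19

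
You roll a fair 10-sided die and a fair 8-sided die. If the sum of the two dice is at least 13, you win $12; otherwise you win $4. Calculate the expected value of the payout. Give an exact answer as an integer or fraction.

61/10 dollars

E[payout] = (59/80)·4 + (21/80)·12 = 61/10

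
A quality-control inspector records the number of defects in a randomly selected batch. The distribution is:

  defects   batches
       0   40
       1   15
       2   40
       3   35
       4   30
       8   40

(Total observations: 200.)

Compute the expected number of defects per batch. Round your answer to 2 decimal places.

3.20

Total = 200, so P(defects=0) = 40/200, etc.
E[X] = (1/5)·0 + (3/40)·1 + (1/5)·2 + (7/40)·3 + (3/20)·4 + (1/5)·8
     = 16/5 ≈ 3.20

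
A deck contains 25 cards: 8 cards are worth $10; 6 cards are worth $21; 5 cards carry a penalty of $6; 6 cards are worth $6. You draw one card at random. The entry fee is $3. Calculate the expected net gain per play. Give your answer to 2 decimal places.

E[payout] = (8/25)·10 + (6/25)·21 + (5/25)·(-6) + (6/25)·6 = 212/25
Expected profit = 212/25 − 3 = 137/25 ≈ $5.48

$5.48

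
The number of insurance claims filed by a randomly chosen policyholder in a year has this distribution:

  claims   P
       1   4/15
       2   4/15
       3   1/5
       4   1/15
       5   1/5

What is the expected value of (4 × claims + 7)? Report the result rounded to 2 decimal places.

E[4x+7] = (4/15)·11 + (4/15)·15 + (1/5)·19 + (1/15)·23 + (1/5)·27
     = 53/3 ≈ 17.67

17.67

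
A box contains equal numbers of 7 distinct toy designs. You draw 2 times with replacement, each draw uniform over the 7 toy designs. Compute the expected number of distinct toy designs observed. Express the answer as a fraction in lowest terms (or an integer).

Let Xⱼ=1 if type j appears at least once. P(Xⱼ=1) = 1 − ((7−1)/7)^2 = 13/49.
E[#distinct] = 7·13/49 = 13/7.

13/7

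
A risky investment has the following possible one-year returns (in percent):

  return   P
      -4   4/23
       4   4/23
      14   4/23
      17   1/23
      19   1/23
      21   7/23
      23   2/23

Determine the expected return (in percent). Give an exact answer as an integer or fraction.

E[X] = (4/23)·(-4) + (4/23)·4 + (4/23)·14 + (1/23)·17 + (1/23)·19 + (7/23)·21 + (2/23)·23
     = 285/23

285/23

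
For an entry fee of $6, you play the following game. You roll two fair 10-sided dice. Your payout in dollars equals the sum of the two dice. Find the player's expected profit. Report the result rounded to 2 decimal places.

Distribution of the sum of the two dice: 2 w.p. 1/100, 3 w.p. 1/50, 4 w.p. 3/100, 5 w.p. 1/25, 6 w.p. 1/20, 7 w.p. 3/50, …
E[payout] = (1/100)·2 + (1/50)·3 + (3/100)·4 + (1/25)·5 + (1/20)·6 + (3/50)·7 + (7/100)·8 + (2/25)·9 + (9/100)·10 + (1/10)·11 + (9/100)·12 + (2/25)·13 + (7/100)·14 + (3/50)·15 + (1/20)·16 + (1/25)·17 + (3/100)·18 + (1/50)·19 + (1/100)·20 = 11
Expected profit = 11 − 6 = 5 ≈ $5.00

$5.00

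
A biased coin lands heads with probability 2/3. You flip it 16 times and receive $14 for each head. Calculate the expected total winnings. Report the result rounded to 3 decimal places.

$149.333

E[#heads] = 16·2/3 = 32/3 (linearity over flips).
E[winnings] = 14·32/3 = 448/3.
≈ 149.333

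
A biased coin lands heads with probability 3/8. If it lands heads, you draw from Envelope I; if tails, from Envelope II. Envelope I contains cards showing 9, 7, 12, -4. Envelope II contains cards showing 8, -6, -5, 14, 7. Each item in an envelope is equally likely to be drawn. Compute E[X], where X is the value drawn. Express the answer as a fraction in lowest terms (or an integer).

9/2

E[X | Envelope I] = (9 + 7 + 12 − 4)/4 = 6
E[X | Envelope II] = (8 − 6 − 5 + 14 + 7)/5 = 18/5
E[X] = (3/8)·6 + (5/8)·18/5 = 9/2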